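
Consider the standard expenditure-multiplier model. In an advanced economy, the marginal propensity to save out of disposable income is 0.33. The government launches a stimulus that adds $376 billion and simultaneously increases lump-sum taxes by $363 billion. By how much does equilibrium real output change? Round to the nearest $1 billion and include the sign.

MPC = 1 − MPS = 1 − 0.33 = 0.67.
Expenditure multiplier = 1/(1 − MPC) = 1/(1 − 0.67) = 1/0.33 ≈ 3.03.
ΔG contributes k·ΔG = (+$376 billion) / 0.33 ≈ +$1,139.4 billion.
ΔT of +$363 billion changes first-round spending by −c·ΔT = −$243.21 billion, contributing k·(−c·ΔT) = (−$243.21 billion) / 0.33 = −$737 billion.
Net ΔY = k(ΔG − c·ΔT) = (+$132.79 billion) / 0.33 ≈ +$402 billion.

+$402 billion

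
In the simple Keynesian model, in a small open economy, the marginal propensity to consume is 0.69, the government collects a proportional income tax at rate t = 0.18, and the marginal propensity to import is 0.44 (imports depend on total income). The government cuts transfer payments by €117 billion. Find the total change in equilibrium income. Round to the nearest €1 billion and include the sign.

The transfer change shifts disposable income by −€117 billion, so first-round consumption changes by c·ΔTR = 0.69 × (−€117 billion) = −€80.73 billion.
Expenditure multiplier = 1/(1 − c(1−t) + m) = 1/(1 − 0.69×0.82 + 0.44) = 1/0.8742 ≈ 1.144.
The transfer multiplier is c × k ≈ 0.789, so ΔY = k × (c·ΔTR) = (−€80.73 billion) / 0.8742 ≈ −€92 billion.

−€92 billion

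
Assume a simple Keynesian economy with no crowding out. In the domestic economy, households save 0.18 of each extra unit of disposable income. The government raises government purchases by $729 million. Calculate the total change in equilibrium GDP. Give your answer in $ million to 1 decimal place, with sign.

+$4,050.0 million

MPC = 1 − MPS = 1 − 0.18 = 0.82.
Spending multiplier = 1/(1 − MPC) = 1/(1 − 0.82) = 1/0.18 ≈ 5.556.
ΔY = k × ΔG = (+$729 million) / 0.18 = +$4,050 million.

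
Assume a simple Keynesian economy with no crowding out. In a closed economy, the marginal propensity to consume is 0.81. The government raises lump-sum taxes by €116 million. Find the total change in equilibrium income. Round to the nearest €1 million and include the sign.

A lump-sum tax change of +€116 million shifts disposable income by −€116 million; first-round consumption changes by −c × ΔT = −0.81 × (+€116 million) = −€93.96 million.
Expenditure multiplier = 1/(1 − MPC) = 1/(1 − 0.81) = 1/0.19 ≈ 5.263.
The tax multiplier is −c × k ≈ −4.263, so ΔY = k × (−c·ΔT) = (−€93.96 million) / 0.19 ≈ −€495 million.

−€495 million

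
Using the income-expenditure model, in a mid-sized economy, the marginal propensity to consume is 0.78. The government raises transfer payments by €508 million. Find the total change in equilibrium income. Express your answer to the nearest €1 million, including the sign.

The transfer change shifts disposable income by +€508 million, so first-round consumption changes by c·ΔTR = 0.78 × (+€508 million) = +€396.24 million.
Expenditure multiplier = 1/(1 − MPC) = 1/(1 − 0.78) = 1/0.22 ≈ 4.545.
The transfer multiplier is c × k ≈ 3.545, so ΔY = k × (c·ΔTR) = (+€396.24 million) / 0.22 ≈ +€1,801 million.

+€1,801 million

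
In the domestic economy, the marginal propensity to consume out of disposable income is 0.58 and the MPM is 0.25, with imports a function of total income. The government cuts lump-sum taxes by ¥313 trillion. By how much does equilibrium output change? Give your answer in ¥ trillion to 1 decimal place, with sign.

A lump-sum tax change of −¥313 trillion shifts disposable income by +¥313 trillion; first-round consumption changes by −c × ΔT = −0.58 × (−¥313 trillion) = +¥181.54 trillion.
Expenditure multiplier = 1/(1 − c + m) = 1/(1 − 0.58 + 0.25) = 1/0.67 ≈ 1.493.
The tax multiplier is −c × k ≈ −0.866, so ΔY = k × (−c·ΔT) = (+¥181.54 trillion) / 0.67 ≈ +¥271 trillion.

+¥271.0 trillion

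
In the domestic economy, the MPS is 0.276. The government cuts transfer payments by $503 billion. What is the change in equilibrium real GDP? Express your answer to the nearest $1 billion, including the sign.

MPC = 1 − MPS = 1 − 0.276 = 0.724.
The transfer change shifts disposable income by −$503 billion, so first-round consumption changes by c·ΔTR = 0.724 × (−$503 billion) = −$364.172 billion.
Expenditure multiplier = 1/(1 − MPC) = 1/(1 − 0.724) = 1/0.276 ≈ 3.623.
The transfer multiplier is c × k ≈ 2.623, so ΔY = k × (c·ΔTR) = (−$364.172 billion) / 0.276 ≈ −$1,319 billion.

−$1,319 billion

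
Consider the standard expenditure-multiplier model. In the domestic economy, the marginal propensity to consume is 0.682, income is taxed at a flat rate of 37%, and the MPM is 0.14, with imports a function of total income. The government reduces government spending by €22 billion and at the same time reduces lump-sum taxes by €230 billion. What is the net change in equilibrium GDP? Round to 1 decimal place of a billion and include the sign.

+€189.9 billion

Expenditure multiplier = 1/(1 − c(1−t) + m) = 1/(1 − 0.682×0.63 + 0.14) = 1/0.71034 ≈ 1.408.
ΔG contributes k·ΔG = (−€22 billion) / 0.71034 ≈ −€31 billion.
ΔT of −€230 billion changes first-round spending by −c·ΔT = +€156.86 billion, contributing k·(−c·ΔT) = (+€156.86 billion) / 0.71034 ≈ +€220.8 billion.
Net ΔY = k(ΔG − c·ΔT) = (+€134.86 billion) / 0.71034 ≈ +€189.9 billion.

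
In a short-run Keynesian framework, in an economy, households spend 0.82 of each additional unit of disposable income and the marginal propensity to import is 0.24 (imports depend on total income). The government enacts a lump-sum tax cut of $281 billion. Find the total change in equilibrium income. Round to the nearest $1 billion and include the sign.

A lump-sum tax change of −$281 billion shifts disposable income by +$281 billion; first-round consumption changes by −c × ΔT = −0.82 × (−$281 billion) = +$230.42 billion.
Expenditure multiplier = 1/(1 − c + m) = 1/(1 − 0.82 + 0.24) = 1/0.42 ≈ 2.381.
The tax multiplier is −c × k ≈ −1.952, so ΔY = k × (−c·ΔT) = (+$230.42 billion) / 0.42 ≈ +$549 billion.

+$549 billion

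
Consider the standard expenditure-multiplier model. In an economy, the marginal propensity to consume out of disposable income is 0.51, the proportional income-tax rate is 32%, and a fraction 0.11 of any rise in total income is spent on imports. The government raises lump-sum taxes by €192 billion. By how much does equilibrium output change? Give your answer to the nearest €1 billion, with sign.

−€128 billion

A lump-sum tax change of +€192 billion shifts disposable income by −€192 billion; first-round consumption changes by −c × ΔT = −0.51 × (+€192 billion) = −€97.92 billion.
Expenditure multiplier = 1/(1 − c(1−t) + m) = 1/(1 − 0.51×0.68 + 0.11) = 1/0.7632 ≈ 1.31.
The tax multiplier is −c × k ≈ −0.668, so ΔY = k × (−c·ΔT) = (−€97.92 billion) / 0.7632 ≈ −€128 billion.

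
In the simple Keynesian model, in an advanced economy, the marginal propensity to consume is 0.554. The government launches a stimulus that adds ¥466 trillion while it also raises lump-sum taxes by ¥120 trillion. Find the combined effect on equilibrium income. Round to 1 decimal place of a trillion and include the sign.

Expenditure multiplier = 1/(1 − MPC) = 1/(1 − 0.554) = 1/0.446 ≈ 2.242.
ΔG contributes k·ΔG = (+¥466 trillion) / 0.446 ≈ +¥1,044.8 trillion.
ΔT of +¥120 trillion changes first-round spending by −c·ΔT = −¥66.48 trillion, contributing k·(−c·ΔT) = (−¥66.48 trillion) / 0.446 ≈ −¥149.1 trillion.
Net ΔY = k(ΔG − c·ΔT) = (+¥399.52 trillion) / 0.446 ≈ +¥895.8 trillion.

+¥895.8 trillion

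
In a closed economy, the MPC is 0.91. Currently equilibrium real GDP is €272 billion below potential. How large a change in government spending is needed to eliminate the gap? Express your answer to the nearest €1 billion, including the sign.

+€24 billion

Spending multiplier = 1/(1 − MPC) = 1/(1 − 0.91) = 1/0.09 ≈ 11.111.
Need ΔY = +€272 billion, so ΔG = ΔY/k = (+€272 billion) × 0.09 ≈ +€24 billion.
The government should increase government spending by €24 billion.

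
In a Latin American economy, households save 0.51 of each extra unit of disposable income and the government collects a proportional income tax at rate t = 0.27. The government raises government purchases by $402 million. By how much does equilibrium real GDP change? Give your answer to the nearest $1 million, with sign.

MPC = 1 − MPS = 1 − 0.51 = 0.49.
Government-spending multiplier = 1/(1 − c(1−t)) = 1/(1 − 0.49×0.73) = 1/0.6423 ≈ 1.557.
ΔY = k × ΔG = (+$402 million) / 0.6423 ≈ +$626 million.

+$626 million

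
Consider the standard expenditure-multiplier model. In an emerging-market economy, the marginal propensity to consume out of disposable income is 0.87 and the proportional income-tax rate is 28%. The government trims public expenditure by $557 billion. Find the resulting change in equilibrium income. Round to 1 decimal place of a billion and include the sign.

−$1,490.9 billion

Expenditure multiplier = 1/(1 − c(1−t)) = 1/(1 − 0.87×0.72) = 1/0.3736 ≈ 2.677.
ΔY = k × ΔG = (−$557 billion) / 0.3736 ≈ −$1,490.9 billion.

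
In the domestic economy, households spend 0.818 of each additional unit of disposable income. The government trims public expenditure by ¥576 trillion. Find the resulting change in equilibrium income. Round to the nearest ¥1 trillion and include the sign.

−¥3,165 trillion

Expenditure multiplier = 1/(1 − MPC) = 1/(1 − 0.818) = 1/0.182 ≈ 5.495.
ΔY = k × ΔG = (−¥576 trillion) / 0.182 ≈ −¥3,165 trillion.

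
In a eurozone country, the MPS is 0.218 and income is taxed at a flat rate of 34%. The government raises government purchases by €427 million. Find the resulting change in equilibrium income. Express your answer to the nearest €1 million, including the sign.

MPC = 1 − MPS = 1 − 0.218 = 0.782.
Government-spending multiplier = 1/(1 − c(1−t)) = 1/(1 − 0.782×0.66) = 1/0.48388 ≈ 2.067.
ΔY = k × ΔG = (+€427 million) / 0.48388 ≈ +€882 million.

+€882 million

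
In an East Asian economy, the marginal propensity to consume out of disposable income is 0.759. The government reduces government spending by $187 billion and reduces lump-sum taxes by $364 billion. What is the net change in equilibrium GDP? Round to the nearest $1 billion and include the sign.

Expenditure multiplier = 1/(1 − MPC) = 1/(1 − 0.759) = 1/0.241 ≈ 4.149.
ΔG contributes k·ΔG = (−$187 billion) / 0.241 ≈ −$775.9 billion.
ΔT of −$364 billion changes first-round spending by −c·ΔT = +$276.276 billion, contributing k·(−c·ΔT) = (+$276.276 billion) / 0.241 ≈ +$1,146.4 billion.
Net ΔY = k(ΔG − c·ΔT) = (+$89.276 billion) / 0.241 ≈ +$370 billion.

+$370 billion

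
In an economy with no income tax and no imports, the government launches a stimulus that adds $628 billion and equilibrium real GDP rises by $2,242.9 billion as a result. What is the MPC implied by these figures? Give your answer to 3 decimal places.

Implied spending multiplier k = ΔY/ΔG = 2,242.9/628 ≈ 3.5715.
Since k = 1/(1 − MPC), MPC = 1 − 1/k = 1 − ΔG/ΔY = 1 − 628/2,242.9 ≈ 0.720.

0.720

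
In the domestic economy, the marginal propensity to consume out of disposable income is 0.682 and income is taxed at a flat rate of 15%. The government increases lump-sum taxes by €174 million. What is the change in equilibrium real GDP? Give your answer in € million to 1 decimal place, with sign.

−€282.3 million

A lump-sum tax change of +€174 million shifts disposable income by −€174 million; first-round consumption changes by −c × ΔT = −0.682 × (+€174 million) = −€118.668 million.
Expenditure multiplier = 1/(1 − c(1−t)) = 1/(1 − 0.682×0.85) = 1/0.4203 ≈ 2.379.
The tax multiplier is −c × k ≈ −1.623, so ΔY = k × (−c·ΔT) = (−€118.668 million) / 0.4203 ≈ −€282.3 million.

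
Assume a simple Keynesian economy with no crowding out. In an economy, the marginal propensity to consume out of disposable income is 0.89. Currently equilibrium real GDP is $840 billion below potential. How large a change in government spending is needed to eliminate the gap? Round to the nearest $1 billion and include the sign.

+$92 billion

Spending multiplier = 1/(1 − MPC) = 1/(1 − 0.89) = 1/0.11 ≈ 9.091.
Need ΔY = +$840 billion, so ΔG = ΔY/k = (+$840 billion) × 0.11 ≈ +$92 billion.
The government should increase government spending by $92 billion.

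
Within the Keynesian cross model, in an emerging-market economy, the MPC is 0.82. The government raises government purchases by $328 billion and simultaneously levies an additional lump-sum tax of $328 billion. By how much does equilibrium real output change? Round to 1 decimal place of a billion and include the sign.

+$328.0 billion

Expenditure multiplier = 1/(1 − MPC) = 1/(1 − 0.82) = 1/0.18 ≈ 5.556.
ΔG contributes k·ΔG = (+$328 billion) / 0.18 ≈ +$1,822.2 billion.
ΔT of +$328 billion changes first-round spending by −c·ΔT = −$268.96 billion, contributing k·(−c·ΔT) = (−$268.96 billion) / 0.18 ≈ −$1,494.2 billion.
With ΔG = ΔT and no other leakages, the balanced-budget multiplier is 1, so ΔY = ΔG = +$328 billion.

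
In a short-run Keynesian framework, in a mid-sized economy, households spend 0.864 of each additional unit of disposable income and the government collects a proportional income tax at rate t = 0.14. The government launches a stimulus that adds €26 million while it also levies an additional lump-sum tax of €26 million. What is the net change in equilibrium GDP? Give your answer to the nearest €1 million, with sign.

+€14 million

Expenditure multiplier = 1/(1 − c(1−t)) = 1/(1 − 0.864×0.86) = 1/0.25696 ≈ 3.892.
ΔG contributes k·ΔG = (+€26 million) / 0.25696 ≈ +€101.2 million.
ΔT of +€26 million changes first-round spending by −c·ΔT = −€22.464 million, contributing k·(−c·ΔT) = (−€22.464 million) / 0.25696 ≈ −€87.4 million.
Net ΔY = k(ΔG − c·ΔT) = (+€3.536 million) / 0.25696 ≈ +€14 million.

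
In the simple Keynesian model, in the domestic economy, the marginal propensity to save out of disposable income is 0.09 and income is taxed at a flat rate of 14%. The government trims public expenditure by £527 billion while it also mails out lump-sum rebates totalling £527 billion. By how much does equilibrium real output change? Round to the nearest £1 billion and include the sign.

−£218 billion

MPC = 1 − MPS = 1 − 0.09 = 0.91.
Expenditure multiplier = 1/(1 − c(1−t)) = 1/(1 − 0.91×0.86) = 1/0.2174 ≈ 4.6.
ΔG contributes k·ΔG = (−£527 billion) / 0.2174 ≈ −£2,424.1 billion.
ΔT of −£527 billion changes first-round spending by −c·ΔT = +£479.57 billion, contributing k·(−c·ΔT) = (+£479.57 billion) / 0.2174 ≈ +£2,205.9 billion.
Net ΔY = k(ΔG − c·ΔT) = (−£47.43 billion) / 0.2174 ≈ −£218 billion.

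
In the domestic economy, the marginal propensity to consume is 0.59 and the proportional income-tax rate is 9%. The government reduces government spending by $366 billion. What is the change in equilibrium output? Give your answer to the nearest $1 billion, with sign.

−$790 billion

Expenditure multiplier = 1/(1 − c(1−t)) = 1/(1 − 0.59×0.91) = 1/0.4631 ≈ 2.159.
ΔY = k × ΔG = (−$366 billion) / 0.4631 ≈ −$790 billion.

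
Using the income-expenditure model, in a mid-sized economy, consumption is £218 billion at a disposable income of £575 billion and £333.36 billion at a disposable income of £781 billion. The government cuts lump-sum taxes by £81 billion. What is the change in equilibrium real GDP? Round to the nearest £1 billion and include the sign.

MPC = ΔC/ΔYd = (333.36 − 218)/(781 − 575) = 115.36/206 = 0.56.
A lump-sum tax change of −£81 billion shifts disposable income by +£81 billion; first-round consumption changes by −c × ΔT = −0.56 × (−£81 billion) = +£45.36 billion.
Expenditure multiplier = 1/(1 − MPC) = 1/(1 − 0.56) = 1/0.44 ≈ 2.273.
The tax multiplier is −c × k ≈ −1.273, so ΔY = k × (−c·ΔT) = (+£45.36 billion) / 0.44 ≈ +£103 billion.

+£103 billion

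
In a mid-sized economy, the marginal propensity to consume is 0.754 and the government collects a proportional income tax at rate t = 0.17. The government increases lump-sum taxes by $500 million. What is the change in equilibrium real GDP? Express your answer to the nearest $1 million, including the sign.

A lump-sum tax change of +$500 million shifts disposable income by −$500 million; first-round consumption changes by −c × ΔT = −0.754 × (+$500 million) = −$377 million.
Expenditure multiplier = 1/(1 − c(1−t)) = 1/(1 − 0.754×0.83) = 1/0.37418 ≈ 2.673.
The tax multiplier is −c × k ≈ −2.015, so ΔY = k × (−c·ΔT) = (−$377 million) / 0.37418 ≈ −$1,008 million.

−$1,008 million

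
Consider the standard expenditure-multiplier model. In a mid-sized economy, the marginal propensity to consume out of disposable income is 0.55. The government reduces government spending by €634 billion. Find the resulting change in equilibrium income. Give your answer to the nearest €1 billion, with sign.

Government-spending multiplier = 1/(1 − MPC) = 1/(1 − 0.55) = 1/0.45 ≈ 2.222.
ΔY = k × ΔG = (−€634 billion) / 0.45 ≈ −€1,409 billion.

−€1,409 billion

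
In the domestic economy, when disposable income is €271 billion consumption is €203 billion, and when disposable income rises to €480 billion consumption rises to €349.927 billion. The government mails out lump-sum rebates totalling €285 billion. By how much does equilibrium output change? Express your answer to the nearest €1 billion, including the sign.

MPC = ΔC/ΔYd = (349.927 − 203)/(480 − 271) = 146.927/209 = 0.703.
A lump-sum tax change of −€285 billion shifts disposable income by +€285 billion; first-round consumption changes by −c × ΔT = −0.703 × (−€285 billion) = +€200.355 billion.
Expenditure multiplier = 1/(1 − MPC) = 1/(1 − 0.703) = 1/0.297 ≈ 3.367.
The tax multiplier is −c × k ≈ −2.367, so ΔY = k × (−c·ΔT) = (+€200.355 billion) / 0.297 ≈ +€675 billion.

+€675 billion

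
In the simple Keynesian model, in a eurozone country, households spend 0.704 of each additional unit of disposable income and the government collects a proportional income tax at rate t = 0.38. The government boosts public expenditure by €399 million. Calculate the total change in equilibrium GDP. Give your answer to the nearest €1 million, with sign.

Government-spending multiplier = 1/(1 − c(1−t)) = 1/(1 − 0.704×0.62) = 1/0.56352 ≈ 1.775.
ΔY = k × ΔG = (+€399 million) / 0.56352 ≈ +€708 million.

+€708 million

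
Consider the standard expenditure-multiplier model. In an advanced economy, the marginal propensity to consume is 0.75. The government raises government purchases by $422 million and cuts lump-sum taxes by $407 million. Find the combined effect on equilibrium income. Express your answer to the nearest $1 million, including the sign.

+$2,909 million

Expenditure multiplier = 1/(1 − MPC) = 1/(1 − 0.75) = 1/0.25 = 4.
ΔG contributes k·ΔG = (+$422 million) / 0.25 = +$1,688 million.
ΔT of −$407 million changes first-round spending by −c·ΔT = +$305.25 million, contributing k·(−c·ΔT) = (+$305.25 million) / 0.25 = +$1,221 million.
Net ΔY = k(ΔG − c·ΔT) = (+$727.25 million) / 0.25 = +$2,909 million.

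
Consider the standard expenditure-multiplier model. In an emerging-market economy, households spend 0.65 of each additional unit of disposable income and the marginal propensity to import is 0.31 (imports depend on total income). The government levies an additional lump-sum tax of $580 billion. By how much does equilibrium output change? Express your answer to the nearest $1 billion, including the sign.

A lump-sum tax change of +$580 billion shifts disposable income by −$580 billion; first-round consumption changes by −c × ΔT = −0.65 × (+$580 billion) = −$377 billion.
Expenditure multiplier = 1/(1 − c + m) = 1/(1 − 0.65 + 0.31) = 1/0.66 ≈ 1.515.
The tax multiplier is −c × k ≈ −0.985, so ΔY = k × (−c·ΔT) = (−$377 billion) / 0.66 ≈ −$571 billion.

−$571 billion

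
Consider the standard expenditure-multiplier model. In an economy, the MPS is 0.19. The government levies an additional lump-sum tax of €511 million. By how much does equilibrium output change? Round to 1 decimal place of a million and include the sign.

MPC = 1 − MPS = 1 − 0.19 = 0.81.
A lump-sum tax change of +€511 million shifts disposable income by −€511 million; first-round consumption changes by −c × ΔT = −0.81 × (+€511 million) = −€413.91 million.
Expenditure multiplier = 1/(1 − MPC) = 1/(1 − 0.81) = 1/0.19 ≈ 5.263.
The tax multiplier is −c × k ≈ −4.263, so ΔY = k × (−c·ΔT) = (−€413.91 million) / 0.19 ≈ −€2,178.5 million.

−€2,178.5 million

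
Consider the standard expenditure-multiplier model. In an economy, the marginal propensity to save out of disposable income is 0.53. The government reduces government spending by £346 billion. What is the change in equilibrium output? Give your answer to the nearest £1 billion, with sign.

−£653 billion

MPC = 1 − MPS = 1 − 0.53 = 0.47.
Expenditure multiplier = 1/(1 − MPC) = 1/(1 − 0.47) = 1/0.53 ≈ 1.887.
ΔY = k × ΔG = (−£346 billion) / 0.53 ≈ −£653 billion.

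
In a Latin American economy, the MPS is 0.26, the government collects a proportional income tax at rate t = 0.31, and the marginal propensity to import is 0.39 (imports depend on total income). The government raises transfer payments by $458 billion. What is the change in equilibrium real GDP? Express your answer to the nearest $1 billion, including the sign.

+$385 billion

MPC = 1 − MPS = 1 − 0.26 = 0.74.
The transfer change shifts disposable income by +$458 billion, so first-round consumption changes by c·ΔTR = 0.74 × (+$458 billion) = +$338.92 billion.
Expenditure multiplier = 1/(1 − c(1−t) + m) = 1/(1 − 0.74×0.69 + 0.39) = 1/0.8794 ≈ 1.137.
The transfer multiplier is c × k ≈ 0.841, so ΔY = k × (c·ΔTR) = (+$338.92 billion) / 0.8794 ≈ +$385 billion.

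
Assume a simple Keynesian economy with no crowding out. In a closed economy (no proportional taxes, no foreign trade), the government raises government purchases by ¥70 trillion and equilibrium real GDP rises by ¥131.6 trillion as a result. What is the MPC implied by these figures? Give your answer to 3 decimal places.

0.468

Implied spending multiplier k = ΔY/ΔG = 131.6/70 = 1.88.
Since k = 1/(1 − MPC), MPC = 1 − 1/k = 1 − ΔG/ΔY = 1 − 70/131.6 ≈ 0.468.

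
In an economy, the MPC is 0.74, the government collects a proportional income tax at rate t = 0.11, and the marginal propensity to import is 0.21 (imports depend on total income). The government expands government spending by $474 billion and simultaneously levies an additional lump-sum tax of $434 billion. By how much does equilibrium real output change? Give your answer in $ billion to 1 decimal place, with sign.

Expenditure multiplier = 1/(1 − c(1−t) + m) = 1/(1 − 0.74×0.89 + 0.21) = 1/0.5514 ≈ 1.814.
ΔG contributes k·ΔG = (+$474 billion) / 0.5514 ≈ +$859.6 billion.
ΔT of +$434 billion changes first-round spending by −c·ΔT = −$321.16 billion, contributing k·(−c·ΔT) = (−$321.16 billion) / 0.5514 ≈ −$582.4 billion.
Net ΔY = k(ΔG − c·ΔT) = (+$152.84 billion) / 0.5514 ≈ +$277.2 billion.

+$277.2 billion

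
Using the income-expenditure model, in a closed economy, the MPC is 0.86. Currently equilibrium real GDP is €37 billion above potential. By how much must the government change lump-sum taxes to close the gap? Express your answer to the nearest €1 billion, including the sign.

+€6 billion

Spending multiplier = 1/(1 − MPC) = 1/(1 − 0.86) = 1/0.14 ≈ 7.143.
Tax multiplier = −c·k = −0.86/0.14 ≈ −6.143. Need ΔY = −€37 billion, so ΔT = ΔY/(−c·k) = −(−€37 billion) × 0.14 / 0.86 ≈ +€6 billion.
The government should raise lump-sum taxes by €6 billion.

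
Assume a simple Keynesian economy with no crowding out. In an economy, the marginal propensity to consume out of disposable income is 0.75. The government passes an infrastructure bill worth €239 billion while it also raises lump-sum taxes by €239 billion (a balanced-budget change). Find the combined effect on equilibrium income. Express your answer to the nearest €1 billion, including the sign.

+€239 billion

Expenditure multiplier = 1/(1 − MPC) = 1/(1 − 0.75) = 1/0.25 = 4.
ΔG contributes k·ΔG = (+€239 billion) / 0.25 = +€956 billion.
ΔT of +€239 billion changes first-round spending by −c·ΔT = −€179.25 billion, contributing k·(−c·ΔT) = (−€179.25 billion) / 0.25 = −€717 billion.
With ΔG = ΔT and no other leakages, the balanced-budget multiplier is 1, so ΔY = ΔG = +€239 billion.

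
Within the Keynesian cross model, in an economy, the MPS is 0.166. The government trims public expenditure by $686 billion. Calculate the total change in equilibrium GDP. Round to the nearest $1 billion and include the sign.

MPC = 1 − MPS = 1 − 0.166 = 0.834.
Spending multiplier = 1/(1 − MPC) = 1/(1 − 0.834) = 1/0.166 ≈ 6.024.
ΔY = k × ΔG = (−$686 billion) / 0.166 ≈ −$4,133 billion.

−$4,133 billion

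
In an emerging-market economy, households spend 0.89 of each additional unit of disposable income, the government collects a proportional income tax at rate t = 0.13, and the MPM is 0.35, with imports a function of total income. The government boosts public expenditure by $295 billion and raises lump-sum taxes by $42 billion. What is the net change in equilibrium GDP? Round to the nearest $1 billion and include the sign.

Expenditure multiplier = 1/(1 − c(1−t) + m) = 1/(1 − 0.89×0.87 + 0.35) = 1/0.5757 ≈ 1.737.
ΔG contributes k·ΔG = (+$295 billion) / 0.5757 ≈ +$512.4 billion.
ΔT of +$42 billion changes first-round spending by −c·ΔT = −$37.38 billion, contributing k·(−c·ΔT) = (−$37.38 billion) / 0.5757 ≈ −$64.9 billion.
Net ΔY = k(ΔG − c·ΔT) = (+$257.62 billion) / 0.5757 ≈ +$447 billion.

+$447 billion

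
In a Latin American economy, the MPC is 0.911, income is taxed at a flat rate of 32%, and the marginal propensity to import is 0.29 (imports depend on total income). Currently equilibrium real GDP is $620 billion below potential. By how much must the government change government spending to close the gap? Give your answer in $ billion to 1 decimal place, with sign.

+$415.7 billion

Spending multiplier = 1/(1 − c(1−t) + m) = 1/(1 − 0.911×0.68 + 0.29) = 1/0.67052 ≈ 1.491.
Need ΔY = +$620 billion, so ΔG = ΔY/k = (+$620 billion) × 0.67052 ≈ +$415.7 billion.
The government should increase government spending by $415.7 billion.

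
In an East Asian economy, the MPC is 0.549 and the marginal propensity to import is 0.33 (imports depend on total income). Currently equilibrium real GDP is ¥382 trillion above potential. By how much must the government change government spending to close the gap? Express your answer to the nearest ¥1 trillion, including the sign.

Spending multiplier = 1/(1 − c + m) = 1/(1 − 0.549 + 0.33) = 1/0.781 ≈ 1.28.
Need ΔY = −¥382 trillion, so ΔG = ΔY/k = (−¥382 trillion) × 0.781 ≈ −¥298 trillion.
The government should cut government spending by ¥298 trillion.

−¥298 trillion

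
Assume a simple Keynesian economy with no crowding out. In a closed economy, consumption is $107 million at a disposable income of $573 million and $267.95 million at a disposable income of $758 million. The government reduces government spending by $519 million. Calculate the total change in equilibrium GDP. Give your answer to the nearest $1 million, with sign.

MPC = ΔC/ΔYd = (267.95 − 107)/(758 − 573) = 160.95/185 = 0.87.
Spending multiplier = 1/(1 − MPC) = 1/(1 − 0.87) = 1/0.13 ≈ 7.692.
ΔY = k × ΔG = (−$519 million) / 0.13 ≈ −$3,992 million.

−$3,992 million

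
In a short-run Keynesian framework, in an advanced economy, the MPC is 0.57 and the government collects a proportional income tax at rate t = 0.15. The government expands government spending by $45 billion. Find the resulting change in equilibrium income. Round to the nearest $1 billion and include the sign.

+$87 billion

Government-spending multiplier = 1/(1 − c(1−t)) = 1/(1 − 0.57×0.85) = 1/0.5155 ≈ 1.94.
ΔY = k × ΔG = (+$45 billion) / 0.5155 ≈ +$87 billion.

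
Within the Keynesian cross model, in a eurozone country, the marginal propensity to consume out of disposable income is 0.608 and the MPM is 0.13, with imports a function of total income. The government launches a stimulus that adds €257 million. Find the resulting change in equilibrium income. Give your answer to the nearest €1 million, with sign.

+€492 million

Government-spending multiplier = 1/(1 − c + m) = 1/(1 − 0.608 + 0.13) = 1/0.522 ≈ 1.916.
ΔY = k × ΔG = (+€257 million) / 0.522 ≈ +€492 million.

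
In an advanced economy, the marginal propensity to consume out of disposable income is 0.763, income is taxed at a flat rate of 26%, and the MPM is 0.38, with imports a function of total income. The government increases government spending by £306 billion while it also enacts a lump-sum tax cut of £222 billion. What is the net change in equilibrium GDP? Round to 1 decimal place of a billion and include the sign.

+£583.0 billion

Expenditure multiplier = 1/(1 − c(1−t) + m) = 1/(1 − 0.763×0.74 + 0.38) = 1/0.81538 ≈ 1.226.
ΔG contributes k·ΔG = (+£306 billion) / 0.81538 ≈ +£375.3 billion.
ΔT of −£222 billion changes first-round spending by −c·ΔT = +£169.386 billion, contributing k·(−c·ΔT) = (+£169.386 billion) / 0.81538 ≈ +£207.7 billion.
Net ΔY = k(ΔG − c·ΔT) = (+£475.386 billion) / 0.81538 ≈ +£583 billion.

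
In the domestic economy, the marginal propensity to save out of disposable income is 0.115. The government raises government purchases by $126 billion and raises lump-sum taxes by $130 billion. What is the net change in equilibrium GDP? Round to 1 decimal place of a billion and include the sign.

+$95.2 billion

MPC = 1 − MPS = 1 − 0.115 = 0.885.
Expenditure multiplier = 1/(1 − MPC) = 1/(1 − 0.885) = 1/0.115 ≈ 8.696.
ΔG contributes k·ΔG = (+$126 billion) / 0.115 ≈ +$1,095.7 billion.
ΔT of +$130 billion changes first-round spending by −c·ΔT = −$115.05 billion, contributing k·(−c·ΔT) = (−$115.05 billion) / 0.115 ≈ −$1,000.4 billion.
Net ΔY = k(ΔG − c·ΔT) = (+$10.95 billion) / 0.115 ≈ +$95.2 billion.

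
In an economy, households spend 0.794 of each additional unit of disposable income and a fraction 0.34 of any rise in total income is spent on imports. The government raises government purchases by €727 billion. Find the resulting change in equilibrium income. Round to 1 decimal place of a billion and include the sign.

Government-spending multiplier = 1/(1 − c + m) = 1/(1 − 0.794 + 0.34) = 1/0.546 ≈ 1.832.
ΔY = k × ΔG = (+€727 billion) / 0.546 ≈ +€1,331.5 billion.

+€1,331.5 billion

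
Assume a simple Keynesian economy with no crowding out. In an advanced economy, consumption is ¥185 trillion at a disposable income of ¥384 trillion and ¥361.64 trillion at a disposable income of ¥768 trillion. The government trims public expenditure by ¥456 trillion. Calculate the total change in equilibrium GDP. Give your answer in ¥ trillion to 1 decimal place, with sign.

MPC = ΔC/ΔYd = (361.64 − 185)/(768 − 384) = 176.64/384 = 0.46.
Spending multiplier = 1/(1 − MPC) = 1/(1 − 0.46) = 1/0.54 ≈ 1.852.
ΔY = k × ΔG = (−¥456 trillion) / 0.54 ≈ −¥844.4 trillion.

−¥844.4 trillion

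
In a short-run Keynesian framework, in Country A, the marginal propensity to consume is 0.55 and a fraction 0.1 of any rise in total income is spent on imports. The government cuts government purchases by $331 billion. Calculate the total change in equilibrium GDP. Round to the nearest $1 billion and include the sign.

−$602 billion

Government-spending multiplier = 1/(1 − c + m) = 1/(1 − 0.55 + 0.1) = 1/0.55 ≈ 1.818.
ΔY = k × ΔG = (−$331 billion) / 0.55 ≈ −$602 billion.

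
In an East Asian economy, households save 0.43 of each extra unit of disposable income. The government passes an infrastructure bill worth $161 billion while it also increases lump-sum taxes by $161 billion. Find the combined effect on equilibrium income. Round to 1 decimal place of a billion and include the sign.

MPC = 1 − MPS = 1 − 0.43 = 0.57.
Expenditure multiplier = 1/(1 − MPC) = 1/(1 − 0.57) = 1/0.43 ≈ 2.326.
ΔG contributes k·ΔG = (+$161 billion) / 0.43 ≈ +$374.4 billion.
ΔT of +$161 billion changes first-round spending by −c·ΔT = −$91.77 billion, contributing k·(−c·ΔT) = (−$91.77 billion) / 0.43 ≈ −$213.4 billion.
With ΔG = ΔT and no other leakages, the balanced-budget multiplier is 1, so ΔY = ΔG = +$161 billion.

+$161.0 billion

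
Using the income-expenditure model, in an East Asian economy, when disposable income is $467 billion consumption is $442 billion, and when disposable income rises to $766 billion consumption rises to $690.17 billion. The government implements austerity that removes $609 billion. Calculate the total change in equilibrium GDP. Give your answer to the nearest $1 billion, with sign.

−$3,582 billion

MPC = ΔC/ΔYd = (690.17 − 442)/(766 − 467) = 248.17/299 = 0.83.
Spending multiplier = 1/(1 − MPC) = 1/(1 − 0.83) = 1/0.17 ≈ 5.882.
ΔY = k × ΔG = (−$609 billion) / 0.17 ≈ −$3,582 billion.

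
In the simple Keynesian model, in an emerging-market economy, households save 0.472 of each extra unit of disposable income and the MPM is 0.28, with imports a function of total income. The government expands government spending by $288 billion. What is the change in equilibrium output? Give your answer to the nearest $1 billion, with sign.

+$383 billion

MPC = 1 − MPS = 1 − 0.472 = 0.528.
Expenditure multiplier = 1/(1 − c + m) = 1/(1 − 0.528 + 0.28) = 1/0.752 ≈ 1.33.
ΔY = k × ΔG = (+$288 billion) / 0.752 ≈ +$383 billion.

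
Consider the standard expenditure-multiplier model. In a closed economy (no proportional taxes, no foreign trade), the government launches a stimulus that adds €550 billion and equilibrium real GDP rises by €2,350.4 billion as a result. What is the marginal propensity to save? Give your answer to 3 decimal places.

0.234

Implied spending multiplier k = ΔY/ΔG = 2,350.4/550 ≈ 4.2735.
Since k = 1/(1 − MPC), MPC = 1 − 1/k = 1 − ΔG/ΔY = 1 − 550/2,350.4 ≈ 0.766.
MPS = 1 − MPC = 0.234.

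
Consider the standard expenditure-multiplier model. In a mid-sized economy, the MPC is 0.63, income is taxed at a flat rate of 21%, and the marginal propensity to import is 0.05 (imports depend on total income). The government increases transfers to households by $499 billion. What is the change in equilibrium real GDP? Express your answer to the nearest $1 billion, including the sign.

The transfer change shifts disposable income by +$499 billion, so first-round consumption changes by c·ΔTR = 0.63 × (+$499 billion) = +$314.37 billion.
Expenditure multiplier = 1/(1 − c(1−t) + m) = 1/(1 − 0.63×0.79 + 0.05) = 1/0.5523 ≈ 1.811.
The transfer multiplier is c × k ≈ 1.141, so ΔY = k × (c·ΔTR) = (+$314.37 billion) / 0.5523 ≈ +$569 billion.

+$569 billion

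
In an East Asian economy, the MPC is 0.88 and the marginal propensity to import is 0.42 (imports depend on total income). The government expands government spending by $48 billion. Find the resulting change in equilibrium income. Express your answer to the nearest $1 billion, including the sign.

+$89 billion

Spending multiplier = 1/(1 − c + m) = 1/(1 − 0.88 + 0.42) = 1/0.54 ≈ 1.852.
ΔY = k × ΔG = (+$48 billion) / 0.54 ≈ +$89 billion.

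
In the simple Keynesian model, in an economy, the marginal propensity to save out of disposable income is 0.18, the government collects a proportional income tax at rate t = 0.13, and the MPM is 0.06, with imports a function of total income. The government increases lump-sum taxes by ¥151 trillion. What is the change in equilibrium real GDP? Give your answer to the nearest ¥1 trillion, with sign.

MPC = 1 − MPS = 1 − 0.18 = 0.82.
A lump-sum tax change of +¥151 trillion shifts disposable income by −¥151 trillion; first-round consumption changes by −c × ΔT = −0.82 × (+¥151 trillion) = −¥123.82 trillion.
Expenditure multiplier = 1/(1 − c(1−t) + m) = 1/(1 − 0.82×0.87 + 0.06) = 1/0.3466 ≈ 2.885.
The tax multiplier is −c × k ≈ −2.366, so ΔY = k × (−c·ΔT) = (−¥123.82 trillion) / 0.3466 ≈ −¥357 trillion.

−¥357 trillion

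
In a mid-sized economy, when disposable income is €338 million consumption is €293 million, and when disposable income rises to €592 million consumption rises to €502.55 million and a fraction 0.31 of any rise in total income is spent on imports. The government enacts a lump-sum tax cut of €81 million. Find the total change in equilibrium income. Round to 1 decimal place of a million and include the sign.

+€137.8 million

MPC = ΔC/ΔYd = (502.55 − 293)/(592 − 338) = 209.55/254 = 0.825.
A lump-sum tax change of −€81 million shifts disposable income by +€81 million; first-round consumption changes by −c × ΔT = −0.825 × (−€81 million) = +€66.825 million.
Expenditure multiplier = 1/(1 − c + m) = 1/(1 − 0.825 + 0.31) = 1/0.485 ≈ 2.062.
The tax multiplier is −c × k ≈ −1.701, so ΔY = k × (−c·ΔT) = (+€66.825 million) / 0.485 ≈ +€137.8 million.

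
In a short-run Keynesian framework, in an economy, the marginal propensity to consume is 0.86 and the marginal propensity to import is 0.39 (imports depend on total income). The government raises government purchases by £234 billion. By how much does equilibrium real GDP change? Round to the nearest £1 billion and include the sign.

Government-spending multiplier = 1/(1 − c + m) = 1/(1 − 0.86 + 0.39) = 1/0.53 ≈ 1.887.
ΔY = k × ΔG = (+£234 billion) / 0.53 ≈ +£442 billion.

+£442 billion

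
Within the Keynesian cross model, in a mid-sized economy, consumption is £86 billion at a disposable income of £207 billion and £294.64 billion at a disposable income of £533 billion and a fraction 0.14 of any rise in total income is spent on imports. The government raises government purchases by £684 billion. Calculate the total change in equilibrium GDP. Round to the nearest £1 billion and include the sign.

MPC = ΔC/ΔYd = (294.64 − 86)/(533 − 207) = 208.64/326 = 0.64.
Spending multiplier = 1/(1 − c + m) = 1/(1 − 0.64 + 0.14) = 1/0.5 = 2.
ΔY = k × ΔG = (+£684 billion) / 0.5 = +£1,368 billion.

+£1,368 billion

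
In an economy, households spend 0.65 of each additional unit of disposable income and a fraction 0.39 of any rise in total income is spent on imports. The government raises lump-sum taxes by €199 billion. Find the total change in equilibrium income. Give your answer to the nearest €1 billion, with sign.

A lump-sum tax change of +€199 billion shifts disposable income by −€199 billion; first-round consumption changes by −c × ΔT = −0.65 × (+€199 billion) = −€129.35 billion.
Expenditure multiplier = 1/(1 − c + m) = 1/(1 − 0.65 + 0.39) = 1/0.74 ≈ 1.351.
The tax multiplier is −c × k ≈ −0.878, so ΔY = k × (−c·ΔT) = (−€129.35 billion) / 0.74 ≈ −€175 billion.

−€175 billion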